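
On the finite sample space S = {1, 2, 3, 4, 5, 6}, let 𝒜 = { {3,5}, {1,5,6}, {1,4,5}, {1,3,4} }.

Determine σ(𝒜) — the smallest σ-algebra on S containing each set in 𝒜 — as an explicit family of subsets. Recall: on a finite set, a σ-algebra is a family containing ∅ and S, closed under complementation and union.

Start: 𝒜 ∪ {∅, S} = { {}, {3,5}, {1,3,4}, {1,4,5}, {1,5,6}, S }.
Iteration 1 (8 new):
  {2,3,4}  = ᶜ of {1,5,6}
  {2,3,6}  = ᶜ of {1,4,5}
  {2,5,6}  = ᶜ of {1,3,4}
  {1,2,4,6}  = ᶜ of {3,5}
  {1,3,4,5}  = {1,4,5} ∪ {1,3,4}
  {1,3,5,6}  = {1,5,6} ∪ {3,5}
  {1,4,5,6}  = {1,4,5} ∪ {1,5,6}
  {1,3,4,5,6}  = {1,3,4} ∪ {1,5,6}
  [14 total]
Iteration 2: 14 new —
  {2}  = ᶜ of {1,3,4,5,6}
  {2,3}  = ᶜ of {1,4,5,6}
  {2,4}  = ᶜ of {1,3,5,6}
  {2,6}  = ᶜ of {1,3,4,5}
  {1,2,3,4}  = {2,3,4} ∪ {1,3,4}
  {1,2,5,6}  = {2,5,6} ∪ {1,5,6}
  {2,3,4,5}  = {2,3,4} ∪ {3,5}
  {2,3,4,6}  = {2,3,4} ∪ {2,3,6}
  {2,3,5,6}  = {2,3,6} ∪ {2,5,6}
  {1,2,3,4,5}  = {1,4,5} ∪ {2,3,4}
  {1,2,3,4,6}  = {2,3,4} ∪ {1,2,4,6}
  {1,2,3,5,6}  = {1,3,5,6} ∪ {2,3,6}
  {1,2,4,5,6}  = {1,4,5} ∪ {1,2,4,6}
  {2,3,4,5,6}  = {2,3,4} ∪ {2,5,6}
  [28 total]
Iteration 3: 14 new —
  {1}  = ᶜ of {2,3,4,5,6}
  {3}  = ᶜ of {1,2,4,5,6}
  {4}  = ᶜ of {1,2,3,5,6}
  {5}  = ᶜ of {1,2,3,4,6}
  {6}  = ᶜ of {1,2,3,4,5}
  {1,4}  = ᶜ of {2,3,5,6}
  {1,5}  = ᶜ of {2,3,4,6}
  {1,6}  = ᶜ of {2,3,4,5}
  {3,4}  = ᶜ of {1,2,5,6}
  {5,6}  = ᶜ of {1,2,3,4}
  {2,3,5}  = {2} ∪ {3,5}
  {2,4,6}  = {2,4} ∪ {2,6}
  {1,2,4,5}  = {2} ∪ {1,4,5}
  {2,4,5,6}  = {2,4} ∪ {2,5,6}
  [42 total]
Iteration 4: 22 new —
  {1,2}  = {2} ∪ {1}
  {1,3}  = ᶜ of {2,4,5,6}
  {2,5}  = {2} ∪ {5}
  {3,6}  = ᶜ of {1,2,4,5}
  {4,5}  = {4} ∪ {5}
  {4,6}  = {4} ∪ {6}
  {1,2,3}  = {2,3} ∪ {1}
  {1,2,4}  = {2} ∪ {1,4}
  {1,2,5}  = {2} ∪ {1,5}
  {1,2,6}  = {1,6} ∪ {2}
  {1,3,5}  = ᶜ of {2,4,6}
  {1,3,6}  = {1,6} ∪ {3}
  {1,4,6}  = ᶜ of {2,3,5}
  {2,4,5}  = {2,4} ∪ {5}
  {3,4,5}  = {3,4} ∪ {3,5}
  {3,4,6}  = {3,4} ∪ {6}
  {3,5,6}  = {3,5} ∪ {5,6}
  {4,5,6}  = {4} ∪ {5,6}
  {1,2,3,5}  = {2,3} ∪ {1,5}
  {1,2,3,6}  = {1,6} ∪ {2,3,6}
  {1,3,4,6}  = {3,4} ∪ {1,6}
  {3,4,5,6}  = {3,4} ∪ {5,6}
  [64 total]
Iteration 5: closed — nothing new.

Hence σ(𝒜) has 64 members: { {}, {1}, {2}, {3}, {4}, {5}, {6}, {1,2}, {1,3}, {1,4}, {1,5}, {1,6}, {2,3}, {2,4}, {2,5}, {2,6}, {3,4}, {3,5}, {3,6}, {4,5}, {4,6}, {5,6}, {1,2,3}, {1,2,4}, {1,2,5}, {1,2,6}, {1,3,4}, {1,3,5}, {1,3,6}, {1,4,5}, {1,4,6}, {1,5,6}, {2,3,4}, {2,3,5}, {2,3,6}, {2,4,5}, {2,4,6}, {2,5,6}, {3,4,5}, {3,4,6}, {3,5,6}, {4,5,6}, {1,2,3,4}, {1,2,3,5}, {1,2,3,6}, {1,2,4,5}, {1,2,4,6}, {1,2,5,6}, {1,3,4,5}, {1,3,4,6}, {1,3,5,6}, {1,4,5,6}, {2,3,4,5}, {2,3,4,6}, {2,3,5,6}, {2,4,5,6}, {3,4,5,6}, {1,2,3,4,5}, {1,2,3,4,6}, {1,2,3,5,6}, {1,2,4,5,6}, {1,3,4,5,6}, {2,3,4,5,6}, S }.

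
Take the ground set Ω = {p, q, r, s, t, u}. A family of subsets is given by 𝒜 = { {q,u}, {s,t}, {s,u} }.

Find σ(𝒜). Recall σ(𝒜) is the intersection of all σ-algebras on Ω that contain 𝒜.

σ(𝒜) = { {}, {q}, {s}, {t}, {u}, {p,r}, {q,s}, {q,t}, {q,u}, {s,t}, {s,u}, {t,u}, {p,q,r}, {p,r,s}, {p,r,t}, {p,r,u}, {q,s,t}, {q,s,u}, {q,t,u}, {s,t,u}, {p,q,r,s}, {p,q,r,t}, {p,q,r,u}, {p,r,s,t}, {p,r,s,u}, {p,r,t,u}, {q,s,t,u}, {p,q,r,s,t}, {p,q,r,s,u}, {p,q,r,t,u}, {p,r,s,t,u}, Ω }

Check:
Take S₀ = 𝒜 ∪ {∅, Ω} = { {}, {q,u}, {s,t}, {s,u}, Ω }.
Step 1: 6 new —
  {q,s,u}  = {q,u} ∪ {s,u}
  {s,t,u}  = {s,t} ∪ {s,u}
  {p,q,r,t}  = ᶜ of {s,u}
  {p,q,r,u}  = ᶜ of {s,t}
  {p,r,s,t}  = ᶜ of {q,u}
  {q,s,t,u}  = {s,t} ∪ {q,u}
  |family| = 11
Step 2: 7 new —
  {p,r}  = ᶜ of {q,s,t,u}
  {p,q,r}  = ᶜ of {s,t,u}
  {p,r,t}  = ᶜ of {q,s,u}
  {p,q,r,s,t}  = {s,t} ∪ {p,q,r,t}
  {p,q,r,s,u}  = {q,s,u} ∪ {p,q,r,u}
  {p,q,r,t,u}  = {q,u} ∪ {p,q,r,t}
  {p,r,s,t,u}  = {p,r,s,t} ∪ {s,u}
  |family| = 18
Step 3 adds 5:
  {q}  = ᶜ of {p,r,s,t,u}
  {s}  = ᶜ of {p,q,r,t,u}
  {t}  = ᶜ of {p,q,r,s,u}
  {u}  = ᶜ of {p,q,r,s,t}
  {p,r,s,u}  = {p,r} ∪ {s,u}
  |family| = 23
Step 4: +9 →
  {q,s}  = {q} ∪ {s}
  {q,t}  = ᶜ of {p,r,s,u}
  {t,u}  = {u} ∪ {t}
  {p,r,s}  = {p,r} ∪ {s}
  {p,r,u}  = {u} ∪ {p,r}
  {q,s,t}  = {q} ∪ {s,t}
  {q,t,u}  = {q,u} ∪ {t}
  {p,q,r,s}  = {p,q,r} ∪ {s}
  {p,r,t,u}  = {p,r,t} ∪ {u}
  |family| = 32
Step 5: closed — nothing new.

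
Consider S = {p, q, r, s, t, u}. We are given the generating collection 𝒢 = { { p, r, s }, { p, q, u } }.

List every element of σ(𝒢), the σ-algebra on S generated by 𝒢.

Initial family (4 sets): { {  }, { p, q, u }, { p, r, s }, S }.
Round 1: 3 new —
  { q, t, u }  = ᶜ of { p, r, s }
  { r, s, t }  = ᶜ of { p, q, u }
  { p, q, r, s, u }  = { p, r, s } ∪ { p, q, u }
Round 2: +4 →
  { t }  = ᶜ of { p, q, r, s, u }
  { p, q, t, u }  = { p, q, u } ∪ { q, t, u }
  { p, r, s, t }  = { r, s, t } ∪ { p, r, s }
  { q, r, s, t, u }  = { r, s, t } ∪ { q, t, u }
Round 3 adds 3:
  { p }  = ᶜ of { q, r, s, t, u }
  { q, u }  = ᶜ of { p, r, s, t }
  { r, s }  = ᶜ of { p, q, t, u }
Round 4: +2 →
  { p, t }  = { t } ∪ { p }
  { q, r, s, u }  = { r, s } ∪ { q, u }
Round 5: already closed under ᶜ and ∪.

Therefore σ(𝒢) = { {  }, { p }, { t }, { p, t }, { q, u }, { r, s }, { p, q, u }, { p, r, s }, { q, t, u }, { r, s, t }, { p, q, t, u }, { p, r, s, t }, { q, r, s, u }, { p, q, r, s, u }, { q, r, s, t, u }, S } (|σ(𝒢)| = 16).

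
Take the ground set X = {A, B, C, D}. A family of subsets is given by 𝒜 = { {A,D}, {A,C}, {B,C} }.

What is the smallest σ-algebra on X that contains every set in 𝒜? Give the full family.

σ(𝒜) (16 sets): { {}, {A}, {B}, {C}, {D}, {A,B}, {A,C}, {A,D}, {B,C}, {B,D}, {C,D}, {A,B,C}, {A,B,D}, {A,C,D}, {B,C,D}, X }

Trace:
Initial family (5 sets): { {}, {A,C}, {A,D}, {B,C}, X }.
Round 1 (3 new):
  {B,D}  = complement {A,C}
  {A,B,C}  = {B,C} ∪ {A,C}
  {A,C,D}  = {A,D} ∪ {A,C}
Round 2 (4 new):
  {B}  = complement {A,C,D}
  {D}  = complement {A,B,C}
  {A,B,D}  = {A,D} ∪ {B,D}
  {B,C,D}  = {B,C} ∪ {B,D}
Round 3: +2 →
  {A}  = complement {B,C,D}
  {C}  = complement {A,B,D}
Round 4 (2 new):
  {A,B}  = {B} ∪ {A}
  {C,D}  = {C} ∪ {D}
Round 5: already closed under ᶜ and ∪.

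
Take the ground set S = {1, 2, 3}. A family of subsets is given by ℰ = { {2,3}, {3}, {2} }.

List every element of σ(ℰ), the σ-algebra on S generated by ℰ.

Answer: σ(ℰ) = { ∅, {1}, {2}, {3}, {1,2}, {1,3}, {2,3}, S }

Derivation:
Initial family (5 sets): { ∅, {2}, {3}, {2,3}, S }.
Iteration 1 (3 new):
  {1}  = complement {2,3}
  {1,2}  = complement {3}
  {1,3}  = complement {2}
  (now 8)
Iteration 2: already closed under ᶜ and ∪.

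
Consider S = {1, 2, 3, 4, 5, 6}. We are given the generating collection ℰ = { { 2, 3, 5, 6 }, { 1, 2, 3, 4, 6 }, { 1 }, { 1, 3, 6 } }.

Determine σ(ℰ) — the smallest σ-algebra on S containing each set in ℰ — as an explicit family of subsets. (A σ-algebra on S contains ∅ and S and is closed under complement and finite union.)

Start: ℰ ∪ {∅, S} = { ∅, { 1 }, { 1, 3, 6 }, { 2, 3, 5, 6 }, { 1, 2, 3, 4, 6 }, S }.
Step 1: +5 →
  { 5 }  = ᶜ of { 1, 2, 3, 4, 6 }
  { 1, 4 }  = ᶜ of { 2, 3, 5, 6 }
  { 2, 4, 5 }  = ᶜ of { 1, 3, 6 }
  { 1, 2, 3, 5, 6 }  = { 1, 3, 6 } ∪ { 2, 3, 5, 6 }
  { 2, 3, 4, 5, 6 }  = ᶜ of { 1 }
  (now 11)
Step 2 (6 new):
  { 4 }  = ᶜ of { 1, 2, 3, 5, 6 }
  { 1, 5 }  = { 5 } ∪ { 1 }
  { 1, 4, 5 }  = { 5 } ∪ { 1, 4 }
  { 1, 2, 4, 5 }  = { 1, 4 } ∪ { 2, 4, 5 }
  { 1, 3, 4, 6 }  = { 1, 3, 6 } ∪ { 1, 4 }
  { 1, 3, 5, 6 }  = { 1, 3, 6 } ∪ { 5 }
  (now 17)
Step 3 adds 7:
  { 2, 4 }  = ᶜ of { 1, 3, 5, 6 }
  { 2, 5 }  = ᶜ of { 1, 3, 4, 6 }
  { 3, 6 }  = ᶜ of { 1, 2, 4, 5 }
  { 4, 5 }  = { 4 } ∪ { 5 }
  { 2, 3, 6 }  = ᶜ of { 1, 4, 5 }
  { 2, 3, 4, 6 }  = ᶜ of { 1, 5 }
  { 1, 3, 4, 5, 6 }  = { 1, 3, 5, 6 } ∪ { 1, 4, 5 }
  (now 24)
Step 4: 7 new —
  { 2 }  = ᶜ of { 1, 3, 4, 5, 6 }
  { 1, 2, 4 }  = { 1, 4 } ∪ { 2, 4 }
  { 1, 2, 5 }  = { 2, 5 } ∪ { 1, 5 }
  { 3, 4, 6 }  = { 3, 6 } ∪ { 4 }
  { 3, 5, 6 }  = { 5 } ∪ { 3, 6 }
  { 1, 2, 3, 6 }  = ᶜ of { 4, 5 }
  { 3, 4, 5, 6 }  = { 4, 5 } ∪ { 3, 6 }
  (now 31)
Step 5 (1 new):
  { 1, 2 }  = ᶜ of { 3, 4, 5, 6 }
  (now 32)
Step 6: already closed under ᶜ and ∪.

Hence σ(ℰ) has 32 members: { ∅, { 1 }, { 2 }, { 4 }, { 5 }, { 1, 2 }, { 1, 4 }, { 1, 5 }, { 2, 4 }, { 2, 5 }, { 3, 6 }, { 4, 5 }, { 1, 2, 4 }, { 1, 2, 5 }, { 1, 3, 6 }, { 1, 4, 5 }, { 2, 3, 6 }, { 2, 4, 5 }, { 3, 4, 6 }, { 3, 5, 6 }, { 1, 2, 3, 6 }, { 1, 2, 4, 5 }, { 1, 3, 4, 6 }, { 1, 3, 5, 6 }, { 2, 3, 4, 6 }, { 2, 3, 5, 6 }, { 3, 4, 5, 6 }, { 1, 2, 3, 4, 6 }, { 1, 2, 3, 5, 6 }, { 1, 3, 4, 5, 6 }, { 2, 3, 4, 5, 6 }, S }.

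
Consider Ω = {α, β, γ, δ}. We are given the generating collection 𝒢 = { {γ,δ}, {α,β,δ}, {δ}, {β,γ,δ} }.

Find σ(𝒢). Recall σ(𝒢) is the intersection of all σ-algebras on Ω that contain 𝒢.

σ(𝒢) (16 sets): { {}, {α}, {β}, {γ}, {δ}, {α,β}, {α,γ}, {α,δ}, {β,γ}, {β,δ}, {γ,δ}, {α,β,γ}, {α,β,δ}, {α,γ,δ}, {β,γ,δ}, Ω }

Working:
Take S₀ = 𝒢 ∪ {∅, Ω} = { {}, {δ}, {γ,δ}, {α,β,δ}, {β,γ,δ}, Ω }.
Step 1. New:
  {α}  = {β,γ,δ}ᶜ
  {γ}  = {α,β,δ}ᶜ
  {α,β}  = {γ,δ}ᶜ
  {α,β,γ}  = {δ}ᶜ
  — 10 sets.
Step 2 (3 new):
  {α,γ}  = {γ} ∪ {α}
  {α,δ}  = {δ} ∪ {α}
  {α,γ,δ}  = {γ,δ} ∪ {α}
  — 13 sets.
Step 3. New:
  {β}  = {α,γ,δ}ᶜ
  {β,γ}  = {α,δ}ᶜ
  {β,δ}  = {α,γ}ᶜ
  — 16 sets.
Step 4 adds nothing — fixpoint reached.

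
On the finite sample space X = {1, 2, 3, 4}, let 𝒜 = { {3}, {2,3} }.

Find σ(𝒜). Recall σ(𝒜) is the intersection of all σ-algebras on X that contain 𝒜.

Initial family (4 sets): { ∅, {3}, {2,3}, X }.
Iteration 1 adds 2:
  {1,4}  = X∖{2,3}
  {1,2,4}  = X∖{3}
  |family| = 6
Iteration 2: 1 new —
  {1,3,4}  = {3} ∪ {1,4}
  |family| = 7
Iteration 3. New:
  {2}  = X∖{1,3,4}
  |family| = 8
After Iteration 4 the family is unchanged; done.

Therefore σ(𝒜) = { ∅, {2}, {3}, {1,4}, {2,3}, {1,2,4}, {1,3,4}, X } (|σ(𝒜)| = 8).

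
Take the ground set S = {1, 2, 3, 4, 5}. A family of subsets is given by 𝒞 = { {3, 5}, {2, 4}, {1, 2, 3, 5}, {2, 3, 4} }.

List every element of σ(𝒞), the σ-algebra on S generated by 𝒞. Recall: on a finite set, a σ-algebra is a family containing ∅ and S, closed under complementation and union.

Seed the family with 𝒞 together with ∅ and S: { {}, {2, 4}, {3, 5}, {2, 3, 4}, {1, 2, 3, 5}, S }.
Iteration 1. New:
  {4}  = complement {1, 2, 3, 5}
  {1, 5}  = complement {2, 3, 4}
  {1, 2, 4}  = complement {3, 5}
  {1, 3, 5}  = complement {2, 4}
  {2, 3, 4, 5}  = {2, 3, 4} ∪ {3, 5}
  |family| = 11
Iteration 2 (6 new):
  {1}  = complement {2, 3, 4, 5}
  {1, 4, 5}  = {1, 5} ∪ {4}
  {3, 4, 5}  = {4} ∪ {3, 5}
  {1, 2, 3, 4}  = {2, 3, 4} ∪ {1, 2, 4}
  {1, 2, 4, 5}  = {1, 2, 4} ∪ {1, 5}
  {1, 3, 4, 5}  = {1, 3, 5} ∪ {4}
  |family| = 17
Iteration 3. New:
  {2}  = complement {1, 3, 4, 5}
  {3}  = complement {1, 2, 4, 5}
  {5}  = complement {1, 2, 3, 4}
  {1, 2}  = complement {3, 4, 5}
  {1, 4}  = {4} ∪ {1}
  {2, 3}  = complement {1, 4, 5}
  |family| = 23
Iteration 4: +9 →
  {1, 3}  = {3} ∪ {1}
  {2, 5}  = {2} ∪ {5}
  {3, 4}  = {3} ∪ {4}
  {4, 5}  = {5} ∪ {4}
  {1, 2, 3}  = {1, 2} ∪ {3}
  {1, 2, 5}  = {1, 2} ∪ {5}
  {1, 3, 4}  = {3} ∪ {1, 4}
  {2, 3, 5}  = complement {1, 4}
  {2, 4, 5}  = {5} ∪ {2, 4}
  |family| = 32
Iteration 5 adds nothing — fixpoint reached.

σ(𝒞) = { {}, {1}, {2}, {3}, {4}, {5}, {1, 2}, {1, 3}, {1, 4}, {1, 5}, {2, 3}, {2, 4}, {2, 5}, {3, 4}, {3, 5}, {4, 5}, {1, 2, 3}, {1, 2, 4}, {1, 2, 5}, {1, 3, 4}, {1, 3, 5}, {1, 4, 5}, {2, 3, 4}, {2, 3, 5}, {2, 4, 5}, {3, 4, 5}, {1, 2, 3, 4}, {1, 2, 3, 5}, {1, 2, 4, 5}, {1, 3, 4, 5}, {2, 3, 4, 5}, S }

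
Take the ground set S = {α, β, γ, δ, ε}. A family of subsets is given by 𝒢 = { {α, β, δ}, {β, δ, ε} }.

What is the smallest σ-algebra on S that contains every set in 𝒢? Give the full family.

|σ(𝒢)| = 16.  σ(𝒢) = { {}, {α}, {γ}, {ε}, {α, γ}, {α, ε}, {β, δ}, {γ, ε}, {α, β, δ}, {α, γ, ε}, {β, γ, δ}, {β, δ, ε}, {α, β, γ, δ}, {α, β, δ, ε}, {β, γ, δ, ε}, S }

Working:
Take S₀ = 𝒢 ∪ {∅, S} = { {}, {α, β, δ}, {β, δ, ε}, S }.
Round 1 adds 3:
  {α, γ}  = ᶜ of {β, δ, ε}
  {γ, ε}  = ᶜ of {α, β, δ}
  {α, β, δ, ε}  = {α, β, δ} ∪ {β, δ, ε}
  — 7 sets.
Round 2: 4 new —
  {γ}  = ᶜ of {α, β, δ, ε}
  {α, γ, ε}  = {α, γ} ∪ {γ, ε}
  {α, β, γ, δ}  = {α, γ} ∪ {α, β, δ}
  {β, γ, δ, ε}  = {γ, ε} ∪ {β, δ, ε}
  — 11 sets.
Round 3 adds 3:
  {α}  = ᶜ of {β, γ, δ, ε}
  {ε}  = ᶜ of {α, β, γ, δ}
  {β, δ}  = ᶜ of {α, γ, ε}
  — 14 sets.
Round 4. New:
  {α, ε}  = {ε} ∪ {α}
  {β, γ, δ}  = {γ} ∪ {β, δ}
  — 16 sets.
Round 5 adds nothing — fixpoint reached.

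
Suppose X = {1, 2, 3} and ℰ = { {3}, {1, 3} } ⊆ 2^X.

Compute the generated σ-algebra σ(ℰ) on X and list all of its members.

Answer: σ(ℰ) = { {}, {1}, {2}, {3}, {1, 2}, {1, 3}, {2, 3}, X }

Check:
Seed the family with ℰ together with ∅ and X: { {}, {3}, {1, 3}, X }.
Iteration 1 adds 2:
  {2}  = ᶜ of {1, 3}
  {1, 2}  = ᶜ of {3}
Iteration 2. New:
  {2, 3}  = {3} ∪ {2}
Iteration 3 adds 1:
  {1}  = ᶜ of {2, 3}
Iteration 4: closed — nothing new.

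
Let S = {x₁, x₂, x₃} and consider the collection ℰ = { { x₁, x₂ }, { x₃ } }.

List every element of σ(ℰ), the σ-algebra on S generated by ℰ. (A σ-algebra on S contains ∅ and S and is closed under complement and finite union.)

Start: ℰ ∪ {∅, S} = { {}, { x₃ }, { x₁, x₂ }, S }.
Step 1: already closed under ᶜ and ∪.

Hence σ(ℰ) has 4 members: { {}, { x₃ }, { x₁, x₂ }, S }.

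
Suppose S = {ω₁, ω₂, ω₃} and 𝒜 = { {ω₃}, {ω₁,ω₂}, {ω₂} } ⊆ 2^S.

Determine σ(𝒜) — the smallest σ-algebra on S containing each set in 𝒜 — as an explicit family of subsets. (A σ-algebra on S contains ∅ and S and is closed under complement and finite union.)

Take S₀ = 𝒜 ∪ {∅, S} = { ∅, {ω₂}, {ω₃}, {ω₁,ω₂}, S }.
Iteration 1: +2 →
  {ω₁,ω₃}  = ᶜ of {ω₂}
  {ω₂,ω₃}  = {ω₃} ∪ {ω₂}
  |family| = 7
Iteration 2 adds 1:
  {ω₁}  = ᶜ of {ω₂,ω₃}
  |family| = 8
After Iteration 3 the family is unchanged; done.

Hence σ(𝒜) has 8 members: { ∅, {ω₁}, {ω₂}, {ω₃}, {ω₁,ω₂}, {ω₁,ω₃}, {ω₂,ω₃}, S }.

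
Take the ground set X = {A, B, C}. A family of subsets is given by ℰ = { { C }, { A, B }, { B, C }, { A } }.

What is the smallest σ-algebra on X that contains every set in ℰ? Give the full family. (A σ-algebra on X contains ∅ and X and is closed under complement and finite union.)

Seed the family with ℰ together with ∅ and X: { ∅, { A }, { C }, { A, B }, { B, C }, X }.
Pass 1. New:
  { A, C }  = { C } ∪ { A }
  — 7 sets.
Pass 2: 1 new —
  { B }  = { A, C }ᶜ
  — 8 sets.
Pass 3: no new sets; the family is a σ-algebra.

Therefore σ(ℰ) = { ∅, { A }, { B }, { C }, { A, B }, { A, C }, { B, C }, X } (|σ(ℰ)| = 8).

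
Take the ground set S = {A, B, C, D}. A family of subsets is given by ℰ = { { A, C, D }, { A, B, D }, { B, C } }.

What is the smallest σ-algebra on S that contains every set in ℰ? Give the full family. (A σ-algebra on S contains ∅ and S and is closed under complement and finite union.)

|σ(ℰ)| = 8.  σ(ℰ) = { ∅, { B }, { C }, { A, D }, { B, C }, { A, B, D }, { A, C, D }, S }

Check:
Seed the family with ℰ together with ∅ and S: { ∅, { B, C }, { A, B, D }, { A, C, D }, S }.
Iteration 1 adds 3:
  { B }  = { A, C, D }ᶜ
  { C }  = { A, B, D }ᶜ
  { A, D }  = { B, C }ᶜ
  |family| = 8
Iteration 2 adds nothing — fixpoint reached.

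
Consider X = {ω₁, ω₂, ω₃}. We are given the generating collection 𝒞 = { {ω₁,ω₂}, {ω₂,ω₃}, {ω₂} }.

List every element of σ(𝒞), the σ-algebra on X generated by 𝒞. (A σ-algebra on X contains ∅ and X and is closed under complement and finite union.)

σ(𝒞) (8 sets): { ∅, {ω₁}, {ω₂}, {ω₃}, {ω₁,ω₂}, {ω₁,ω₃}, {ω₂,ω₃}, X }

Trace:
Start: 𝒞 ∪ {∅, X} = { ∅, {ω₂}, {ω₁,ω₂}, {ω₂,ω₃}, X }.
Step 1: 3 new —
  {ω₁}  = {ω₂,ω₃}ᶜ
  {ω₃}  = {ω₁,ω₂}ᶜ
  {ω₁,ω₃}  = {ω₂}ᶜ
  (now 8)
Step 2 adds nothing — fixpoint reached.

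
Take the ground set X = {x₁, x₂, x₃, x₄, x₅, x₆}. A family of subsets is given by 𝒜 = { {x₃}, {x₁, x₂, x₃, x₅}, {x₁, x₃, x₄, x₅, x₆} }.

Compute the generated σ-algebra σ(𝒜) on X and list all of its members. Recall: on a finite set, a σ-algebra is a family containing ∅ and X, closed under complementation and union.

σ(𝒜) = { {}, {x₂}, {x₃}, {x₁, x₅}, {x₂, x₃}, {x₄, x₆}, {x₁, x₂, x₅}, {x₁, x₃, x₅}, {x₂, x₄, x₆}, {x₃, x₄, x₆}, {x₁, x₂, x₃, x₅}, {x₁, x₄, x₅, x₆}, {x₂, x₃, x₄, x₆}, {x₁, x₂, x₄, x₅, x₆}, {x₁, x₃, x₄, x₅, x₆}, X }

Trace:
Start: 𝒜 ∪ {∅, X} = { {}, {x₃}, {x₁, x₂, x₃, x₅}, {x₁, x₃, x₄, x₅, x₆}, X }.
Round 1. New:
  {x₂}  = X∖{x₁, x₃, x₄, x₅, x₆}
  {x₄, x₆}  = X∖{x₁, x₂, x₃, x₅}
  {x₁, x₂, x₄, x₅, x₆}  = X∖{x₃}
  [8 total]
Round 2: 3 new —
  {x₂, x₃}  = {x₃} ∪ {x₂}
  {x₂, x₄, x₆}  = {x₂} ∪ {x₄, x₆}
  {x₃, x₄, x₆}  = {x₃} ∪ {x₄, x₆}
  [11 total]
Round 3. New:
  {x₁, x₂, x₅}  = X∖{x₃, x₄, x₆}
  {x₁, x₃, x₅}  = X∖{x₂, x₄, x₆}
  {x₁, x₄, x₅, x₆}  = X∖{x₂, x₃}
  {x₂, x₃, x₄, x₆}  = {x₃} ∪ {x₂, x₄, x₆}
  [15 total]
Round 4: +1 →
  {x₁, x₅}  = X∖{x₂, x₃, x₄, x₆}
  [16 total]
Round 5: stable.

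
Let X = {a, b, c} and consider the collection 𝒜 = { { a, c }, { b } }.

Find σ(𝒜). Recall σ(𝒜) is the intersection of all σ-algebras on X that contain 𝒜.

Seed the family with 𝒜 together with ∅ and X: { {  }, { b }, { a, c }, X }.
After Round 1 the family is unchanged; done.

Therefore σ(𝒜) = { {  }, { b }, { a, c }, X } (|σ(𝒜)| = 4).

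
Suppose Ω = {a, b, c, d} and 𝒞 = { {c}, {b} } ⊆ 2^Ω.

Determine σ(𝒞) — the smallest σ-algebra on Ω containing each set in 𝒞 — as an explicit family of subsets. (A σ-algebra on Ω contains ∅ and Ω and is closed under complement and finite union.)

Answer: σ(𝒞) = { {}, {b}, {c}, {a,d}, {b,c}, {a,b,d}, {a,c,d}, Ω }

Derivation:
Start: 𝒞 ∪ {∅, Ω} = { {}, {b}, {c}, Ω }.
Iteration 1: 3 new —
  {b,c}  = {c} ∪ {b}
  {a,b,d}  = {c}ᶜ
  {a,c,d}  = {b}ᶜ
  |family| = 7
Iteration 2 adds 1:
  {a,d}  = {b,c}ᶜ
  |family| = 8
Iteration 3: already closed under ᶜ and ∪.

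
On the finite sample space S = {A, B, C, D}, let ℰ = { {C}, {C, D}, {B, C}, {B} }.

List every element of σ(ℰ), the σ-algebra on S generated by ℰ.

σ(ℰ) (16 sets): { {}, {A}, {B}, {C}, {D}, {A, B}, {A, C}, {A, D}, {B, C}, {B, D}, {C, D}, {A, B, C}, {A, B, D}, {A, C, D}, {B, C, D}, S }

Check:
Initial family (6 sets): { {}, {B}, {C}, {B, C}, {C, D}, S }.
Step 1 (5 new):
  {A, B}  = ᶜ of {C, D}
  {A, D}  = ᶜ of {B, C}
  {A, B, D}  = ᶜ of {C}
  {A, C, D}  = ᶜ of {B}
  {B, C, D}  = {C, D} ∪ {B, C}
  — 11 sets.
Step 2 adds 2:
  {A}  = ᶜ of {B, C, D}
  {A, B, C}  = {A, B} ∪ {C}
  — 13 sets.
Step 3 (2 new):
  {D}  = ᶜ of {A, B, C}
  {A, C}  = {C} ∪ {A}
  — 15 sets.
Step 4: +1 →
  {B, D}  = ᶜ of {A, C}
  — 16 sets.
Step 5: closed — nothing new.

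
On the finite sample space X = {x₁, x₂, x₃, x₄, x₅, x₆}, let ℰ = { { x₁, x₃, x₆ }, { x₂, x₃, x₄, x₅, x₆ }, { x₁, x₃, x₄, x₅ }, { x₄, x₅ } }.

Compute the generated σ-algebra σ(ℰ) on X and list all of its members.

Take S₀ = ℰ ∪ {∅, X} = { {  }, { x₄, x₅ }, { x₁, x₃, x₆ }, { x₁, x₃, x₄, x₅ }, { x₂, x₃, x₄, x₅, x₆ }, X }.
Iteration 1 adds 5:
  { x₁ }  = ᶜ of { x₂, x₃, x₄, x₅, x₆ }
  { x₂, x₆ }  = ᶜ of { x₁, x₃, x₄, x₅ }
  { x₂, x₄, x₅ }  = ᶜ of { x₁, x₃, x₆ }
  { x₁, x₂, x₃, x₆ }  = ᶜ of { x₄, x₅ }
  { x₁, x₃, x₄, x₅, x₆ }  = { x₄, x₅ } ∪ { x₁, x₃, x₆ }
Iteration 2 adds 6:
  { x₂ }  = ᶜ of { x₁, x₃, x₄, x₅, x₆ }
  { x₁, x₂, x₆ }  = { x₂, x₆ } ∪ { x₁ }
  { x₁, x₄, x₅ }  = { x₄, x₅ } ∪ { x₁ }
  { x₁, x₂, x₄, x₅ }  = { x₂, x₄, x₅ } ∪ { x₁ }
  { x₂, x₄, x₅, x₆ }  = { x₂, x₆ } ∪ { x₄, x₅ }
  { x₁, x₂, x₃, x₄, x₅ }  = { x₁, x₃, x₄, x₅ } ∪ { x₂, x₄, x₅ }
Iteration 3: 7 new —
  { x₆ }  = ᶜ of { x₁, x₂, x₃, x₄, x₅ }
  { x₁, x₂ }  = { x₂ } ∪ { x₁ }
  { x₁, x₃ }  = ᶜ of { x₂, x₄, x₅, x₆ }
  { x₃, x₆ }  = ᶜ of { x₁, x₂, x₄, x₅ }
  { x₂, x₃, x₆ }  = ᶜ of { x₁, x₄, x₅ }
  { x₃, x₄, x₅ }  = ᶜ of { x₁, x₂, x₆ }
  { x₁, x₂, x₄, x₅, x₆ }  = { x₄, x₅ } ∪ { x₁, x₂, x₆ }
Iteration 4: 7 new —
  { x₃ }  = ᶜ of { x₁, x₂, x₄, x₅, x₆ }
  { x₁, x₆ }  = { x₆ } ∪ { x₁ }
  { x₁, x₂, x₃ }  = { x₁, x₂ } ∪ { x₁, x₃ }
  { x₄, x₅, x₆ }  = { x₆ } ∪ { x₄, x₅ }
  { x₁, x₄, x₅, x₆ }  = { x₁, x₄, x₅ } ∪ { x₆ }
  { x₂, x₃, x₄, x₅ }  = { x₃, x₄, x₅ } ∪ { x₂ }
  { x₃, x₄, x₅, x₆ }  = ᶜ of { x₁, x₂ }
Iteration 5: 1 new —
  { x₂, x₃ }  = ᶜ of { x₁, x₄, x₅, x₆ }
Iteration 6: stable.

|σ(ℰ)| = 32.  σ(ℰ) = { {  }, { x₁ }, { x₂ }, { x₃ }, { x₆ }, { x₁, x₂ }, { x₁, x₃ }, { x₁, x₆ }, { x₂, x₃ }, { x₂, x₆ }, { x₃, x₆ }, { x₄, x₅ }, { x₁, x₂, x₃ }, { x₁, x₂, x₆ }, { x₁, x₃, x₆ }, { x₁, x₄, x₅ }, { x₂, x₃, x₆ }, { x₂, x₄, x₅ }, { x₃, x₄, x₅ }, { x₄, x₅, x₆ }, { x₁, x₂, x₃, x₆ }, { x₁, x₂, x₄, x₅ }, { x₁, x₃, x₄, x₅ }, { x₁, x₄, x₅, x₆ }, { x₂, x₃, x₄, x₅ }, { x₂, x₄, x₅, x₆ }, { x₃, x₄, x₅, x₆ }, { x₁, x₂, x₃, x₄, x₅ }, { x₁, x₂, x₄, x₅, x₆ }, { x₁, x₃, x₄, x₅, x₆ }, { x₂, x₃, x₄, x₅, x₆ }, X }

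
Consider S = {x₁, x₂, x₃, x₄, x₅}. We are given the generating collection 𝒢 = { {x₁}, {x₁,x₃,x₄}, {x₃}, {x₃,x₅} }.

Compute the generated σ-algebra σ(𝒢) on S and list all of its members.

Answer: σ(𝒢) = { ∅, {x₁}, {x₂}, {x₃}, {x₄}, {x₅}, {x₁,x₂}, {x₁,x₃}, {x₁,x₄}, {x₁,x₅}, {x₂,x₃}, {x₂,x₄}, {x₂,x₅}, {x₃,x₄}, {x₃,x₅}, {x₄,x₅}, {x₁,x₂,x₃}, {x₁,x₂,x₄}, {x₁,x₂,x₅}, {x₁,x₃,x₄}, {x₁,x₃,x₅}, {x₁,x₄,x₅}, {x₂,x₃,x₄}, {x₂,x₃,x₅}, {x₂,x₄,x₅}, {x₃,x₄,x₅}, {x₁,x₂,x₃,x₄}, {x₁,x₂,x₃,x₅}, {x₁,x₂,x₄,x₅}, {x₁,x₃,x₄,x₅}, {x₂,x₃,x₄,x₅}, S }

Check:
Seed the family with 𝒢 together with ∅ and S: { ∅, {x₁}, {x₃}, {x₃,x₅}, {x₁,x₃,x₄}, S }.
Pass 1 adds 7:
  {x₁,x₃}  = {x₃} ∪ {x₁}
  {x₂,x₅}  = ᶜ of {x₁,x₃,x₄}
  {x₁,x₂,x₄}  = ᶜ of {x₃,x₅}
  {x₁,x₃,x₅}  = {x₃,x₅} ∪ {x₁}
  {x₁,x₂,x₄,x₅}  = ᶜ of {x₃}
  {x₁,x₃,x₄,x₅}  = {x₁,x₃,x₄} ∪ {x₃,x₅}
  {x₂,x₃,x₄,x₅}  = ᶜ of {x₁}
  (now 13)
Pass 2: +7 →
  {x₂}  = ᶜ of {x₁,x₃,x₄,x₅}
  {x₂,x₄}  = ᶜ of {x₁,x₃,x₅}
  {x₁,x₂,x₅}  = {x₂,x₅} ∪ {x₁}
  {x₂,x₃,x₅}  = {x₂,x₅} ∪ {x₃}
  {x₂,x₄,x₅}  = ᶜ of {x₁,x₃}
  {x₁,x₂,x₃,x₄}  = {x₁,x₂,x₄} ∪ {x₃}
  {x₁,x₂,x₃,x₅}  = {x₂,x₅} ∪ {x₁,x₃,x₅}
  (now 20)
Pass 3 adds 8:
  {x₄}  = ᶜ of {x₁,x₂,x₃,x₅}
  {x₅}  = ᶜ of {x₁,x₂,x₃,x₄}
  {x₁,x₂}  = {x₂} ∪ {x₁}
  {x₁,x₄}  = ᶜ of {x₂,x₃,x₅}
  {x₂,x₃}  = {x₂} ∪ {x₃}
  {x₃,x₄}  = ᶜ of {x₁,x₂,x₅}
  {x₁,x₂,x₃}  = {x₂} ∪ {x₁,x₃}
  {x₂,x₃,x₄}  = {x₂,x₄} ∪ {x₃}
  (now 28)
Pass 4: 4 new —
  {x₁,x₅}  = ᶜ of {x₂,x₃,x₄}
  {x₄,x₅}  = ᶜ of {x₁,x₂,x₃}
  {x₁,x₄,x₅}  = ᶜ of {x₂,x₃}
  {x₃,x₄,x₅}  = ᶜ of {x₁,x₂}
  (now 32)
Pass 5 adds nothing — fixpoint reached.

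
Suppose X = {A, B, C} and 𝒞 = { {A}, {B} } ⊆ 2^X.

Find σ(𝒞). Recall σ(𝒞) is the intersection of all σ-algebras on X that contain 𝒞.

σ(𝒞) = { {}, {A}, {B}, {C}, {A,B}, {A,C}, {B,C}, X }

Working:
Begin from { {}, {A}, {B}, X } (that is, 𝒞 plus ∅ and X).
Iteration 1: +3 →
  {A,B}  = {A} ∪ {B}
  {A,C}  = {B}ᶜ
  {B,C}  = {A}ᶜ
  |family| = 7
Iteration 2 adds 1:
  {C}  = {A,B}ᶜ
  |family| = 8
Iteration 3: closed — nothing new.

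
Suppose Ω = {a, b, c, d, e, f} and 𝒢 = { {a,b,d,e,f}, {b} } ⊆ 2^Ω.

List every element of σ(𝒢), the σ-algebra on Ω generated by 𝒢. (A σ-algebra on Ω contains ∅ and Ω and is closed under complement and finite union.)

Begin from { {}, {b}, {a,b,d,e,f}, Ω } (that is, 𝒢 plus ∅ and Ω).
Step 1: +2 →
  {c}  = ᶜ of {a,b,d,e,f}
  {a,c,d,e,f}  = ᶜ of {b}
  — 6 sets.
Step 2 adds 1:
  {b,c}  = {c} ∪ {b}
  — 7 sets.
Step 3: 1 new —
  {a,d,e,f}  = ᶜ of {b,c}
  — 8 sets.
Step 4: no new sets; the family is a σ-algebra.

Therefore σ(𝒢) = { {}, {b}, {c}, {b,c}, {a,d,e,f}, {a,b,d,e,f}, {a,c,d,e,f}, Ω } (|σ(𝒢)| = 8).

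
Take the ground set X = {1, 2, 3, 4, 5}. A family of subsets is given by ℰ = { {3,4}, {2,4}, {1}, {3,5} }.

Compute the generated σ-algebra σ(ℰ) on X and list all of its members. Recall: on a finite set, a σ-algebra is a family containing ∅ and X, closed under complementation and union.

Initial family (6 sets): { {}, {1}, {2,4}, {3,4}, {3,5}, X }.
Step 1 (7 new):
  {1,2,4}  = X∖{3,5}
  {1,2,5}  = X∖{3,4}
  {1,3,4}  = {3,4} ∪ {1}
  {1,3,5}  = X∖{2,4}
  {2,3,4}  = {3,4} ∪ {2,4}
  {3,4,5}  = {3,4} ∪ {3,5}
  {2,3,4,5}  = X∖{1}
  |family| = 13
Step 2 (7 new):
  {1,2}  = X∖{3,4,5}
  {1,5}  = X∖{2,3,4}
  {2,5}  = X∖{1,3,4}
  {1,2,3,4}  = {3,4} ∪ {1,2,4}
  {1,2,3,5}  = {1,3,5} ∪ {1,2,5}
  {1,2,4,5}  = {1,2,4} ∪ {1,2,5}
  {1,3,4,5}  = {3,4,5} ∪ {1,3,5}
  |family| = 20
Step 3. New:
  {2}  = X∖{1,3,4,5}
  {3}  = X∖{1,2,4,5}
  {4}  = X∖{1,2,3,5}
  {5}  = X∖{1,2,3,4}
  {2,3,5}  = {2,5} ∪ {3,5}
  {2,4,5}  = {2,5} ∪ {2,4}
  |family| = 26
Step 4 adds 6:
  {1,3}  = X∖{2,4,5}
  {1,4}  = X∖{2,3,5}
  {2,3}  = {2} ∪ {3}
  {4,5}  = {5} ∪ {4}
  {1,2,3}  = {1,2} ∪ {3}
  {1,4,5}  = {1,5} ∪ {4}
  |family| = 32
Step 5: already closed under ᶜ and ∪.

Therefore σ(ℰ) = { {}, {1}, {2}, {3}, {4}, {5}, {1,2}, {1,3}, {1,4}, {1,5}, {2,3}, {2,4}, {2,5}, {3,4}, {3,5}, {4,5}, {1,2,3}, {1,2,4}, {1,2,5}, {1,3,4}, {1,3,5}, {1,4,5}, {2,3,4}, {2,3,5}, {2,4,5}, {3,4,5}, {1,2,3,4}, {1,2,3,5}, {1,2,4,5}, {1,3,4,5}, {2,3,4,5}, X } (|σ(ℰ)| = 32).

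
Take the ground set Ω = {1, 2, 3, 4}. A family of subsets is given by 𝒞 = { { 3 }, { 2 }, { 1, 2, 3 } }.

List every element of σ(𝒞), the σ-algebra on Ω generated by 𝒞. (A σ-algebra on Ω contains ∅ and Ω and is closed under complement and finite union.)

Take S₀ = 𝒞 ∪ {∅, Ω} = { {  }, { 2 }, { 3 }, { 1, 2, 3 }, Ω }.
Round 1. New:
  { 4 }  = Ω∖{ 1, 2, 3 }
  { 2, 3 }  = { 3 } ∪ { 2 }
  { 1, 2, 4 }  = Ω∖{ 3 }
  { 1, 3, 4 }  = Ω∖{ 2 }
  (now 9)
Round 2 (4 new):
  { 1, 4 }  = Ω∖{ 2, 3 }
  { 2, 4 }  = { 2 } ∪ { 4 }
  { 3, 4 }  = { 3 } ∪ { 4 }
  { 2, 3, 4 }  = { 2, 3 } ∪ { 4 }
  (now 13)
Round 3: 3 new —
  { 1 }  = Ω∖{ 2, 3, 4 }
  { 1, 2 }  = Ω∖{ 3, 4 }
  { 1, 3 }  = Ω∖{ 2, 4 }
  (now 16)
Round 4: no new sets; the family is a σ-algebra.

|σ(𝒞)| = 16.  σ(𝒞) = { {  }, { 1 }, { 2 }, { 3 }, { 4 }, { 1, 2 }, { 1, 3 }, { 1, 4 }, { 2, 3 }, { 2, 4 }, { 3, 4 }, { 1, 2, 3 }, { 1, 2, 4 }, { 1, 3, 4 }, { 2, 3, 4 }, Ω }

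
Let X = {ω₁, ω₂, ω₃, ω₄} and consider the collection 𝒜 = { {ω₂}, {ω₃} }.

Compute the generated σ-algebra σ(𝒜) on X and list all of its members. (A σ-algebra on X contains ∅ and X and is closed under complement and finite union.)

Initial family (4 sets): { {}, {ω₂}, {ω₃}, X }.
Round 1. New:
  {ω₂,ω₃}  = {ω₃} ∪ {ω₂}
  {ω₁,ω₂,ω₄}  = ᶜ of {ω₃}
  {ω₁,ω₃,ω₄}  = ᶜ of {ω₂}
  |family| = 7
Round 2. New:
  {ω₁,ω₄}  = ᶜ of {ω₂,ω₃}
  |family| = 8
Round 3: stable.

Therefore σ(𝒜) = { {}, {ω₂}, {ω₃}, {ω₁,ω₄}, {ω₂,ω₃}, {ω₁,ω₂,ω₄}, {ω₁,ω₃,ω₄}, X } (|σ(𝒜)| = 8).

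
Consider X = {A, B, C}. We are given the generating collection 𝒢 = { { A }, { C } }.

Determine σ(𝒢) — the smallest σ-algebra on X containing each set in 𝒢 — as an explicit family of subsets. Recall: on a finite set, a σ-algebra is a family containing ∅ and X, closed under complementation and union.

Seed the family with 𝒢 together with ∅ and X: { ∅, { A }, { C }, X }.
Pass 1 adds 3:
  { A, B }  = complement { C }
  { A, C }  = { C } ∪ { A }
  { B, C }  = complement { A }
  |family| = 7
Pass 2 (1 new):
  { B }  = complement { A, C }
  |family| = 8
Pass 3: no new sets; the family is a σ-algebra.

Hence σ(𝒢) has 8 members: { ∅, { A }, { B }, { C }, { A, B }, { A, C }, { B, C }, X }.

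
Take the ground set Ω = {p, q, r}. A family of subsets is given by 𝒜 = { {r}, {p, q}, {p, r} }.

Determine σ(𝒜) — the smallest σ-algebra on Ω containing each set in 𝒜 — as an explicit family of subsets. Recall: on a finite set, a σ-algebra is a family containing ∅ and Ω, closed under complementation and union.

Take S₀ = 𝒜 ∪ {∅, Ω} = { {}, {r}, {p, q}, {p, r}, Ω }.
Pass 1 adds 1:
  {q}  = complement {p, r}
Pass 2: +1 →
  {q, r}  = {r} ∪ {q}
Pass 3. New:
  {p}  = complement {q, r}
Pass 4 adds nothing — fixpoint reached.

Therefore σ(𝒜) = { {}, {p}, {q}, {r}, {p, q}, {p, r}, {q, r}, Ω } (|σ(𝒜)| = 8).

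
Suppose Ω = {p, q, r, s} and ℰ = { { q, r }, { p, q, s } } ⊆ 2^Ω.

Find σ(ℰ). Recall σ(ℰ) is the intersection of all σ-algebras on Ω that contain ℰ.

Take S₀ = ℰ ∪ {∅, Ω} = { ∅, { q, r }, { p, q, s }, Ω }.
Round 1 (2 new):
  { r }  = ᶜ of { p, q, s }
  { p, s }  = ᶜ of { q, r }
Round 2: +1 →
  { p, r, s }  = { r } ∪ { p, s }
Round 3 adds 1:
  { q }  = ᶜ of { p, r, s }
Round 4: stable.

|σ(ℰ)| = 8.  σ(ℰ) = { ∅, { q }, { r }, { p, s }, { q, r }, { p, q, s }, { p, r, s }, Ω }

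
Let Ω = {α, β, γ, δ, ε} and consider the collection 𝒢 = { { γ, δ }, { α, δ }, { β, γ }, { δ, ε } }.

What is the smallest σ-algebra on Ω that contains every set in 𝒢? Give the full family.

Begin from { ∅, { α, δ }, { β, γ }, { γ, δ }, { δ, ε }, Ω } (that is, 𝒢 plus ∅ and Ω).
Pass 1 adds 9:
  { α, β, γ }  = { δ, ε }ᶜ
  { α, β, ε }  = { γ, δ }ᶜ
  { α, γ, δ }  = { γ, δ } ∪ { α, δ }
  { α, δ, ε }  = { β, γ }ᶜ
  { β, γ, δ }  = { γ, δ } ∪ { β, γ }
  { β, γ, ε }  = { α, δ }ᶜ
  { γ, δ, ε }  = { δ, ε } ∪ { γ, δ }
  { α, β, γ, δ }  = { β, γ } ∪ { α, δ }
  { β, γ, δ, ε }  = { δ, ε } ∪ { β, γ }
  [15 total]
Pass 2: +8 →
  { α }  = { β, γ, δ, ε }ᶜ
  { ε }  = { α, β, γ, δ }ᶜ
  { α, β }  = { γ, δ, ε }ᶜ
  { α, ε }  = { β, γ, δ }ᶜ
  { β, ε }  = { α, γ, δ }ᶜ
  { α, β, γ, ε }  = { α, β, γ } ∪ { α, β, ε }
  { α, β, δ, ε }  = { α, δ, ε } ∪ { α, β, ε }
  { α, γ, δ, ε }  = { α, δ, ε } ∪ { γ, δ, ε }
  [23 total]
Pass 3 adds 5:
  { β }  = { α, γ, δ, ε }ᶜ
  { γ }  = { α, β, δ, ε }ᶜ
  { δ }  = { α, β, γ, ε }ᶜ
  { α, β, δ }  = { α, δ } ∪ { α, β }
  { β, δ, ε }  = { β, ε } ∪ { δ, ε }
  [28 total]
Pass 4 (4 new):
  { α, γ }  = { β, δ, ε }ᶜ
  { β, δ }  = { β } ∪ { δ }
  { γ, ε }  = { α, β, δ }ᶜ
  { α, γ, ε }  = { γ } ∪ { α, ε }
  [32 total]
Pass 5 adds nothing — fixpoint reached.

Hence σ(𝒢) has 32 members: { ∅, { α }, { β }, { γ }, { δ }, { ε }, { α, β }, { α, γ }, { α, δ }, { α, ε }, { β, γ }, { β, δ }, { β, ε }, { γ, δ }, { γ, ε }, { δ, ε }, { α, β, γ }, { α, β, δ }, { α, β, ε }, { α, γ, δ }, { α, γ, ε }, { α, δ, ε }, { β, γ, δ }, { β, γ, ε }, { β, δ, ε }, { γ, δ, ε }, { α, β, γ, δ }, { α, β, γ, ε }, { α, β, δ, ε }, { α, γ, δ, ε }, { β, γ, δ, ε }, Ω }.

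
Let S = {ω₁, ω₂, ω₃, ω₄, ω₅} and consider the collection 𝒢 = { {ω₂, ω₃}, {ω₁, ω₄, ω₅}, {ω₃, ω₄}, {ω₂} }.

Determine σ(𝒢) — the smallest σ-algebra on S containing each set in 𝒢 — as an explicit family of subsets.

Begin from { {}, {ω₂}, {ω₂, ω₃}, {ω₃, ω₄}, {ω₁, ω₄, ω₅}, S } (that is, 𝒢 plus ∅ and S).
Iteration 1. New:
  {ω₁, ω₂, ω₅}  = S∖{ω₃, ω₄}
  {ω₂, ω₃, ω₄}  = {ω₃, ω₄} ∪ {ω₂, ω₃}
  {ω₁, ω₂, ω₄, ω₅}  = {ω₁, ω₄, ω₅} ∪ {ω₂}
  {ω₁, ω₃, ω₄, ω₅}  = S∖{ω₂}
Iteration 2: +3 →
  {ω₃}  = S∖{ω₁, ω₂, ω₄, ω₅}
  {ω₁, ω₅}  = S∖{ω₂, ω₃, ω₄}
  {ω₁, ω₂, ω₃, ω₅}  = {ω₁, ω₂, ω₅} ∪ {ω₂, ω₃}
Iteration 3: +2 →
  {ω₄}  = S∖{ω₁, ω₂, ω₃, ω₅}
  {ω₁, ω₃, ω₅}  = {ω₃} ∪ {ω₁, ω₅}
Iteration 4 (1 new):
  {ω₂, ω₄}  = S∖{ω₁, ω₃, ω₅}
After Iteration 5 the family is unchanged; done.

|σ(𝒢)| = 16.  σ(𝒢) = { {}, {ω₂}, {ω₃}, {ω₄}, {ω₁, ω₅}, {ω₂, ω₃}, {ω₂, ω₄}, {ω₃, ω₄}, {ω₁, ω₂, ω₅}, {ω₁, ω₃, ω₅}, {ω₁, ω₄, ω₅}, {ω₂, ω₃, ω₄}, {ω₁, ω₂, ω₃, ω₅}, {ω₁, ω₂, ω₄, ω₅}, {ω₁, ω₃, ω₄, ω₅}, S }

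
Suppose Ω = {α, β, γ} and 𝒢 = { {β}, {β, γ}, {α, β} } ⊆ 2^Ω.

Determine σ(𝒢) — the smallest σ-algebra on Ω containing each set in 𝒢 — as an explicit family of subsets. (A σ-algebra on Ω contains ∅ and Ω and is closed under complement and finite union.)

Seed the family with 𝒢 together with ∅ and Ω: { {}, {β}, {α, β}, {β, γ}, Ω }.
Iteration 1. New:
  {α}  = ᶜ of {β, γ}
  {γ}  = ᶜ of {α, β}
  {α, γ}  = ᶜ of {β}
  — 8 sets.
Iteration 2: closed — nothing new.

Hence σ(𝒢) has 8 members: { {}, {α}, {β}, {γ}, {α, β}, {α, γ}, {β, γ}, Ω }.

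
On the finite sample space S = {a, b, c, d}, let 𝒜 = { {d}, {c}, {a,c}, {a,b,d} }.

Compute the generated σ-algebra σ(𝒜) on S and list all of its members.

σ(𝒜) = { {}, {a}, {b}, {c}, {d}, {a,b}, {a,c}, {a,d}, {b,c}, {b,d}, {c,d}, {a,b,c}, {a,b,d}, {a,c,d}, {b,c,d}, S }

Working:
Seed the family with 𝒜 together with ∅ and S: { {}, {c}, {d}, {a,c}, {a,b,d}, S }.
Pass 1 (4 new):
  {b,d}  = S∖{a,c}
  {c,d}  = {c} ∪ {d}
  {a,b,c}  = S∖{d}
  {a,c,d}  = {a,c} ∪ {d}
  [10 total]
Pass 2. New:
  {b}  = S∖{a,c,d}
  {a,b}  = S∖{c,d}
  {b,c,d}  = {c,d} ∪ {b,d}
  [13 total]
Pass 3: +2 →
  {a}  = S∖{b,c,d}
  {b,c}  = {c} ∪ {b}
  [15 total]
Pass 4. New:
  {a,d}  = S∖{b,c}
  [16 total]
Pass 5: already closed under ᶜ and ∪.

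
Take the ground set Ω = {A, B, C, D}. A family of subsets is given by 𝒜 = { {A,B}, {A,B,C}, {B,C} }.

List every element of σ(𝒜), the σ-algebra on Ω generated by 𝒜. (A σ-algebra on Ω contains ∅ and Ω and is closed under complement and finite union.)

σ(𝒜) = { {}, {A}, {B}, {C}, {D}, {A,B}, {A,C}, {A,D}, {B,C}, {B,D}, {C,D}, {A,B,C}, {A,B,D}, {A,C,D}, {B,C,D}, Ω }

Trace:
Begin from { {}, {A,B}, {B,C}, {A,B,C}, Ω } (that is, 𝒜 plus ∅ and Ω).
Step 1: 3 new —
  {D}  = complement {A,B,C}
  {A,D}  = complement {B,C}
  {C,D}  = complement {A,B}
  [8 total]
Step 2. New:
  {A,B,D}  = {D} ∪ {A,B}
  {A,C,D}  = {C,D} ∪ {A,D}
  {B,C,D}  = {D} ∪ {B,C}
  [11 total]
Step 3: +3 →
  {A}  = complement {B,C,D}
  {B}  = complement {A,C,D}
  {C}  = complement {A,B,D}
  [14 total]
Step 4. New:
  {A,C}  = {C} ∪ {A}
  {B,D}  = {D} ∪ {B}
  [16 total]
Step 5: already closed under ᶜ and ∪.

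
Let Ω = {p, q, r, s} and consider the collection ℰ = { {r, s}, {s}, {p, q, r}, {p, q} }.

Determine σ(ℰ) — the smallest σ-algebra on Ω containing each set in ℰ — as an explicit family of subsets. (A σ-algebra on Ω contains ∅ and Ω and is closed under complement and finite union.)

Answer: σ(ℰ) = { {}, {r}, {s}, {p, q}, {r, s}, {p, q, r}, {p, q, s}, Ω }

Check:
Begin from { {}, {s}, {p, q}, {r, s}, {p, q, r}, Ω } (that is, ℰ plus ∅ and Ω).
Pass 1: 1 new —
  {p, q, s}  = {p, q} ∪ {s}
  [7 total]
Pass 2 adds 1:
  {r}  = {p, q, s}ᶜ
  [8 total]
After Pass 3 the family is unchanged; done.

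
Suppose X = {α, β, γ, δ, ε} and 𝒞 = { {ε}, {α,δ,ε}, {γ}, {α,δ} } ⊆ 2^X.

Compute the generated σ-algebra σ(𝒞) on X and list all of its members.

Take S₀ = 𝒞 ∪ {∅, X} = { {}, {γ}, {ε}, {α,δ}, {α,δ,ε}, X }.
Step 1. New:
  {β,γ}  = X∖{α,δ,ε}
  {γ,ε}  = {γ} ∪ {ε}
  {α,γ,δ}  = {γ} ∪ {α,δ}
  {β,γ,ε}  = X∖{α,δ}
  {α,β,γ,δ}  = X∖{ε}
  {α,β,δ,ε}  = X∖{γ}
  {α,γ,δ,ε}  = {α,δ,ε} ∪ {γ}
  — 13 sets.
Step 2: +3 →
  {β}  = X∖{α,γ,δ,ε}
  {β,ε}  = X∖{α,γ,δ}
  {α,β,δ}  = X∖{γ,ε}
  — 16 sets.
Step 3: stable.

Therefore σ(𝒞) = { {}, {β}, {γ}, {ε}, {α,δ}, {β,γ}, {β,ε}, {γ,ε}, {α,β,δ}, {α,γ,δ}, {α,δ,ε}, {β,γ,ε}, {α,β,γ,δ}, {α,β,δ,ε}, {α,γ,δ,ε}, X } (|σ(𝒞)| = 16).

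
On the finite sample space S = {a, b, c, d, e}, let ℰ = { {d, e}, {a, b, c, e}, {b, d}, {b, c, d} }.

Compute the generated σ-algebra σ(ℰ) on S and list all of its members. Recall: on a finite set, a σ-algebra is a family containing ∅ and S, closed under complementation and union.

Start: ℰ ∪ {∅, S} = { ∅, {b, d}, {d, e}, {b, c, d}, {a, b, c, e}, S }.
Step 1. New:
  {d}  = {a, b, c, e}ᶜ
  {a, e}  = {b, c, d}ᶜ
  {a, b, c}  = {d, e}ᶜ
  {a, c, e}  = {b, d}ᶜ
  {b, d, e}  = {d, e} ∪ {b, d}
  {b, c, d, e}  = {d, e} ∪ {b, c, d}
  — 12 sets.
Step 2: +6 →
  {a}  = {b, c, d, e}ᶜ
  {a, c}  = {b, d, e}ᶜ
  {a, d, e}  = {d, e} ∪ {a, e}
  {a, b, c, d}  = {a, b, c} ∪ {b, c, d}
  {a, b, d, e}  = {a, e} ∪ {b, d}
  {a, c, d, e}  = {a, c, e} ∪ {d, e}
  — 18 sets.
Step 3: +7 →
  {b}  = {a, c, d, e}ᶜ
  {c}  = {a, b, d, e}ᶜ
  {e}  = {a, b, c, d}ᶜ
  {a, d}  = {d} ∪ {a}
  {b, c}  = {a, d, e}ᶜ
  {a, b, d}  = {b, d} ∪ {a}
  {a, c, d}  = {a, c} ∪ {d}
  — 25 sets.
Step 4. New:
  {a, b}  = {b} ∪ {a}
  {b, e}  = {a, c, d}ᶜ
  {c, d}  = {c} ∪ {d}
  {c, e}  = {a, b, d}ᶜ
  {a, b, e}  = {b} ∪ {a, e}
  {b, c, e}  = {a, d}ᶜ
  {c, d, e}  = {d, e} ∪ {c}
  — 32 sets.
Step 5: no new sets; the family is a σ-algebra.

|σ(ℰ)| = 32.  σ(ℰ) = { ∅, {a}, {b}, {c}, {d}, {e}, {a, b}, {a, c}, {a, d}, {a, e}, {b, c}, {b, d}, {b, e}, {c, d}, {c, e}, {d, e}, {a, b, c}, {a, b, d}, {a, b, e}, {a, c, d}, {a, c, e}, {a, d, e}, {b, c, d}, {b, c, e}, {b, d, e}, {c, d, e}, {a, b, c, d}, {a, b, c, e}, {a, b, d, e}, {a, c, d, e}, {b, c, d, e}, S }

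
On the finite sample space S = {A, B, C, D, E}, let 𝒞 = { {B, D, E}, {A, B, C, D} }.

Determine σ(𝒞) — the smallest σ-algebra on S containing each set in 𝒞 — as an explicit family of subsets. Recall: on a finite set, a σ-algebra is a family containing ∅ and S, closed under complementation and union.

Initial family (4 sets): { ∅, {B, D, E}, {A, B, C, D}, S }.
Round 1 (2 new):
  {E}  = {A, B, C, D}ᶜ
  {A, C}  = {B, D, E}ᶜ
  |family| = 6
Round 2: 1 new —
  {A, C, E}  = {A, C} ∪ {E}
  |family| = 7
Round 3. New:
  {B, D}  = {A, C, E}ᶜ
  |family| = 8
Round 4: already closed under ᶜ and ∪.

|σ(𝒞)| = 8.  σ(𝒞) = { ∅, {E}, {A, C}, {B, D}, {A, C, E}, {B, D, E}, {A, B, C, D}, S }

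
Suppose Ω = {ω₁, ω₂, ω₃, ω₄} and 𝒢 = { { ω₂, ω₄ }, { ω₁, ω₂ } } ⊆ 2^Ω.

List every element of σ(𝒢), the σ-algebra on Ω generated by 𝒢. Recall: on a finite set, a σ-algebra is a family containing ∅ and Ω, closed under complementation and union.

Initial family (4 sets): { {  }, { ω₁, ω₂ }, { ω₂, ω₄ }, Ω }.
Iteration 1 (3 new):
  { ω₁, ω₃ }  = Ω∖{ ω₂, ω₄ }
  { ω₃, ω₄ }  = Ω∖{ ω₁, ω₂ }
  { ω₁, ω₂, ω₄ }  = { ω₁, ω₂ } ∪ { ω₂, ω₄ }
  |family| = 7
Iteration 2: 4 new —
  { ω₃ }  = Ω∖{ ω₁, ω₂, ω₄ }
  { ω₁, ω₂, ω₃ }  = { ω₁, ω₂ } ∪ { ω₁, ω₃ }
  { ω₁, ω₃, ω₄ }  = { ω₃, ω₄ } ∪ { ω₁, ω₃ }
  { ω₂, ω₃, ω₄ }  = { ω₃, ω₄ } ∪ { ω₂, ω₄ }
  |family| = 11
Iteration 3 adds 3:
  { ω₁ }  = Ω∖{ ω₂, ω₃, ω₄ }
  { ω₂ }  = Ω∖{ ω₁, ω₃, ω₄ }
  { ω₄ }  = Ω∖{ ω₁, ω₂, ω₃ }
  |family| = 14
Iteration 4 (2 new):
  { ω₁, ω₄ }  = { ω₄ } ∪ { ω₁ }
  { ω₂, ω₃ }  = { ω₃ } ∪ { ω₂ }
  |family| = 16
Iteration 5: stable.

Hence σ(𝒢) has 16 members: { {  }, { ω₁ }, { ω₂ }, { ω₃ }, { ω₄ }, { ω₁, ω₂ }, { ω₁, ω₃ }, { ω₁, ω₄ }, { ω₂, ω₃ }, { ω₂, ω₄ }, { ω₃, ω₄ }, { ω₁, ω₂, ω₃ }, { ω₁, ω₂, ω₄ }, { ω₁, ω₃, ω₄ }, { ω₂, ω₃, ω₄ }, Ω }.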